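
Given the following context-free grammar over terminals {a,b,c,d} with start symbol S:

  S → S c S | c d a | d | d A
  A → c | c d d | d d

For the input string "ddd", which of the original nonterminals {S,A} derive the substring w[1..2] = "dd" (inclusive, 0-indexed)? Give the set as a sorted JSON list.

CNF form of G:
  S -> S X4 | T0 X5 | T1 A | d
  A -> T0 X3 | T1 T1 | c
  T0 -> c
  T1 -> d
  T2 -> a
  X3 -> T1 T1
  X4 -> T0 S
  X5 -> T1 T2

CYK table (by increasing span) — only the sub-triangle for w[1..2]:
  cell(1,1) d: {S,T1}  orig:{S}
  cell(2,2) d: {S,T1}  orig:{S}
  cell(1,2) dd: {A,X3}  orig:{A}

Original NTs in T[1,2] deriving "dd": ["A"]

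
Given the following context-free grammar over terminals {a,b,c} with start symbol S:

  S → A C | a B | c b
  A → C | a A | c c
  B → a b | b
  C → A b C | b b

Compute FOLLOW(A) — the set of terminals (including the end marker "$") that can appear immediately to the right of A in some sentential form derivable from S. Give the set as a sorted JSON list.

Compute FIRST by fixpoint:
iter 1:
  A via A→a A: +{a}
  A via A→c c: +{c}
  B via B→a b: +{a}
  B via B→b: +{b}
  C via C→A b C: +{a,c}
  C via C→b b: +{b}
  S via S→A C: +{a,c}
  FIRST[S]={a,c}  FIRST[A]={a,c}  FIRST[B]={a,b}  FIRST[C]={a,b,c}
iter 2:
  A via A→C: +{b}
  S via S→A C: +{b}
  FIRST[S]={a,b,c}  FIRST[A]={a,b,c}  FIRST[B]={a,b}  FIRST[C]={a,b,c}
iter 3: done
  FIRST[S]={a,b,c}  FIRST[A]={a,b,c}  FIRST[B]={a,b}  FIRST[C]={a,b,c}

FOLLOW sets:
initialize: $ ∈ FOLLOW(S)
[1]
  C→A b C: FOLLOW(A) ⊇ FIRST(b) = {b}; new: +{b}
  S→A C: FOLLOW(A) ⊇ FIRST(C) = {a,b,c}; new: +{a,c}
  S→A C: FOLLOW(C) ⊇ FOLLOW(S) ⊇ {$}; new: +{$}
  S→a B: FOLLOW(B) ⊇ FOLLOW(S) ⊇ {$}; new: +{$}
  S: {$}  A: {a,b,c}  B: {$}  C: {$}
[2]
  A→C: FOLLOW(C) ⊇ FOLLOW(A) ⊇ {a,b,c}; new: +{a,b,c}
  S: {$}  A: {a,b,c}  B: {$}  C: {$,a,b,c}
[3] — fixpoint
  S: {$}  A: {a,b,c}  B: {$}  C: {$,a,b,c}

FOLLOW(A) = ["a", "b", "c"]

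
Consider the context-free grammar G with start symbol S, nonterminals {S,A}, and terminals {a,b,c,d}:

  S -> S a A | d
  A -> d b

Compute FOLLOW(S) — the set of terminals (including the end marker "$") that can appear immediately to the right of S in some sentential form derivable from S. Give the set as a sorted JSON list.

FIRST iteration:
round 1:
  A via A→d b: +{d}
  S via S→d: +{d}
  FIRST(S)={d}  FIRST(A)={d}
round 2: (stable)
  FIRST(S)={d}  FIRST(A)={d}

FOLLOW iteration:
seed FOLLOW(S) with $
round 1:
  S→S a A: FOLLOW(S) ⊇ FIRST(a) = {a}; new: +{a}
  S→S a A: FOLLOW(A) ⊇ FOLLOW(S) ⊇ {$,a}; new: +{$,a}
  FOLLOW(S)={$,a}  FOLLOW(A)={$,a}
round 2: (stable)
  FOLLOW(S)={$,a}  FOLLOW(A)={$,a}

FOLLOW(S) = ["$", "a"]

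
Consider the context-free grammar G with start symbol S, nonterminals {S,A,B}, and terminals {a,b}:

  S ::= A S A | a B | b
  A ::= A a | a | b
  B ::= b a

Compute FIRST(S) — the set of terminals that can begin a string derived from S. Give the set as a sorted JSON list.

FIRST iteration:
pass 1:
  A via A→a: +{a}
  A via A→b: +{b}
  B via B→b a: +{b}
  S via S→A S A: +{a,b}
  FIRST(S)={a,b}  FIRST(A)={a,b}  FIRST(B)={b}
pass 2: done
  FIRST(S)={a,b}  FIRST(A)={a,b}  FIRST(B)={b}

FIRST(S) = ["a", "b"]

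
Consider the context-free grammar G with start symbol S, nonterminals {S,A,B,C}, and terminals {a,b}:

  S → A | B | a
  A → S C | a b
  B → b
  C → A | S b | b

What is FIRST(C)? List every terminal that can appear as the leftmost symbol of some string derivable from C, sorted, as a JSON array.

Compute FIRST by fixpoint:
[1]
  A via A→a b: +{a}
  B via B→b: +{b}
  C via C→A: +{a}
  C via C→b: +{b}
  S via S→A: +{a}
  S via S→B: +{b}
  FIRST[S]={a,b}  FIRST[A]={a}  FIRST[B]={b}  FIRST[C]={a,b}
[2]
  A via A→S C: +{b}
  FIRST[S]={a,b}  FIRST[A]={a,b}  FIRST[B]={b}  FIRST[C]={a,b}
[3] — fixpoint
  FIRST[S]={a,b}  FIRST[A]={a,b}  FIRST[B]={b}  FIRST[C]={a,b}

FIRST(C) = ["a", "b"]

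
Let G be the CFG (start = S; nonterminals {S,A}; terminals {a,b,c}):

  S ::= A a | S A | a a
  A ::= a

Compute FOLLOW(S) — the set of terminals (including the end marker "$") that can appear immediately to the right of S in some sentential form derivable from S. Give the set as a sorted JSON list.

Compute FIRST by fixpoint:
pass 1:
  A via A→a: +{a}
  S via S→A a: +{a}
  FIRST(S)={a}  FIRST(A)={a}
pass 2: (stable)
  FIRST(S)={a}  FIRST(A)={a}

Compute FOLLOW by fixpoint:
initialize: $ ∈ FOLLOW(S)
iter 1:
  S→A a: FOLLOW(A) ⊇ FIRST(a) = {a}; new: +{a}
  S→S A: FOLLOW(S) ⊇ FIRST(A) = {a}; new: +{a}
  S→S A: FOLLOW(A) ⊇ FOLLOW(S) ⊇ {$,a}; new: +{$}
  S: {$,a}  A: {$,a}
iter 2: (stable)
  S: {$,a}  A: {$,a}

FOLLOW(S) = ["$", "a"]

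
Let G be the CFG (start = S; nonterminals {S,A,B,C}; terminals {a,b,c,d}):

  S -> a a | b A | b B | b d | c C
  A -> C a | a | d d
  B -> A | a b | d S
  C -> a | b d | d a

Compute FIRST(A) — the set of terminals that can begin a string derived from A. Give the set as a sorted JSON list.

Compute FIRST by fixpoint:
iter 1:
  A via A→a: +{a}
  A via A→d d: +{d}
  B via B→A: +{a,d}
  C via C→a: +{a}
  C via C→b d: +{b}
  C via C→d a: +{d}
  S via S→a a: +{a}
  S via S→b A: +{b}
  S via S→c C: +{c}
  S: {a,b,c}  A: {a,d}  B: {a,d}  C: {a,b,d}
iter 2:
  A via A→C a: +{b}
  B via B→A: +{b}
  S: {a,b,c}  A: {a,b,d}  B: {a,b,d}  C: {a,b,d}
iter 3: — fixpoint
  S: {a,b,c}  A: {a,b,d}  B: {a,b,d}  C: {a,b,d}

FIRST(A) = ["a", "b", "d"]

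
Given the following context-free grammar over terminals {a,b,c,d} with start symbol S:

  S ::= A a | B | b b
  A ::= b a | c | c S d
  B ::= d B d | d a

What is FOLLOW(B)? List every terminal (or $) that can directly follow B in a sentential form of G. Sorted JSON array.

FIRST iteration:
round 1:
  A via A→b a: +{b}
  A via A→c: +{c}
  B via B→d B d: +{d}
  S via S→A a: +{b,c}
  S via S→B: +{d}
  S: {b,c,d}  A: {b,c}  B: {d}
round 2: done
  S: {b,c,d}  A: {b,c}  B: {d}

FOLLOW sets:
seed FOLLOW(S) with $
round 1:
  A→c S d: FOLLOW(S) ⊇ FIRST(d) = {d}; new: +{d}
  B→d B d: FOLLOW(B) ⊇ FIRST(d) = {d}; new: +{d}
  S→A a: FOLLOW(A) ⊇ FIRST(a) = {a}; new: +{a}
  S→B: FOLLOW(B) ⊇ FOLLOW(S) ⊇ {$,d}; new: +{$}
  FOLLOW[S]={$,d}  FOLLOW[A]={a}  FOLLOW[B]={$,d}
round 2: (stable)
  FOLLOW[S]={$,d}  FOLLOW[A]={a}  FOLLOW[B]={$,d}

FOLLOW(B) = ["$", "d"]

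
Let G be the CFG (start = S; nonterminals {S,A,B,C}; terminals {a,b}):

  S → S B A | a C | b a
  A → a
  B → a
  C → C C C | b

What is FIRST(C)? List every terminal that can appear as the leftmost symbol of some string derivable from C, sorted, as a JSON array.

FIRST sets, iterate to fixpoint:
[1]
  A via A→a: +{a}
  B via B→a: +{a}
  C via C→b: +{b}
  S via S→a C: +{a}
  S via S→b a: +{b}
  S: {a,b}  A: {a}  B: {a}  C: {b}
[2] (no change)
  S: {a,b}  A: {a}  B: {a}  C: {b}

FIRST(C) = ["b"]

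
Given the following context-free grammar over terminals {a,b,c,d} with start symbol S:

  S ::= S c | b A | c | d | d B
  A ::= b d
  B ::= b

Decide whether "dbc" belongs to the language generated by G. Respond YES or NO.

CNF form of G:
  S -> S T2 | T0 A | T1 B | c | d
  A -> T0 T1
  B -> b
  T0 -> b
  T1 -> d
  T2 -> c

CYK fill:
  cell(0,0) d: {S,T1}  orig:{S}
  cell(1,1) b: {B,T0}  orig:{B}
  cell(2,2) c: {S,T2}  orig:{S}
  cell(0,1) db: {S}
  cell(1,2) bc: ∅
  cell(0,2) dbc: {S}

S ∈ T[0,2] ⇒ YES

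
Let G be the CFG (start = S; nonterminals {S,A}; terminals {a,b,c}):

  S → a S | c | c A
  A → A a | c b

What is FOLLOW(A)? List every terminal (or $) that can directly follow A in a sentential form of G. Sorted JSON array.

Compute FIRST by fixpoint:
[1]
  A via A→c b: +{c}
  S via S→a S: +{a}
  S via S→c: +{c}
  FIRST(S)={a,c}  FIRST(A)={c}
[2] done
  FIRST(S)={a,c}  FIRST(A)={c}

Compute FOLLOW by fixpoint:
seed FOLLOW(S) with $
pass 1:
  A→A a: FOLLOW(A) ⊇ FIRST(a) = {a}; new: +{a}
  S→c A: FOLLOW(A) ⊇ FOLLOW(S) ⊇ {$}; new: +{$}
  S: {$}  A: {$,a}
pass 2: — fixpoint
  S: {$}  A: {$,a}

FOLLOW(A) = ["$", "a"]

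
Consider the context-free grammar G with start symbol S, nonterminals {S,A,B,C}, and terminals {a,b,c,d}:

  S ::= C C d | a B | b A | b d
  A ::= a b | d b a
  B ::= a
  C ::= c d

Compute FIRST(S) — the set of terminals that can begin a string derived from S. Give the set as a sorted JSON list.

FIRST sets, iterate to fixpoint:
pass 1:
  A via A→a b: +{a}
  A via A→d b a: +{d}
  B via B→a: +{a}
  C via C→c d: +{c}
  S via S→C C d: +{c}
  S via S→a B: +{a}
  S via S→b A: +{b}
  S: {a,b,c}  A: {a,d}  B: {a}  C: {c}
pass 2: (no change)
  S: {a,b,c}  A: {a,d}  B: {a}  C: {c}

FIRST(S) = ["a", "b", "c"]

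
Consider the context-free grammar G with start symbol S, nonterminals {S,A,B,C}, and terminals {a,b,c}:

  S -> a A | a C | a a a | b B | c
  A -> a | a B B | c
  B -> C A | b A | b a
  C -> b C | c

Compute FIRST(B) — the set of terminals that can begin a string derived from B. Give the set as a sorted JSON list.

FIRST sets, iterate to fixpoint:
[1]
  A via A→a: +{a}
  A via A→c: +{c}
  B via B→b A: +{b}
  C via C→b C: +{b}
  C via C→c: +{c}
  S via S→a A: +{a}
  S via S→b B: +{b}
  S via S→c: +{c}
  FIRST(S)={a,b,c}  FIRST(A)={a,c}  FIRST(B)={b}  FIRST(C)={b,c}
[2]
  B via B→C A: +{c}
  FIRST(S)={a,b,c}  FIRST(A)={a,c}  FIRST(B)={b,c}  FIRST(C)={b,c}
[3] (stable)
  FIRST(S)={a,b,c}  FIRST(A)={a,c}  FIRST(B)={b,c}  FIRST(C)={b,c}

FIRST(B) = ["b", "c"]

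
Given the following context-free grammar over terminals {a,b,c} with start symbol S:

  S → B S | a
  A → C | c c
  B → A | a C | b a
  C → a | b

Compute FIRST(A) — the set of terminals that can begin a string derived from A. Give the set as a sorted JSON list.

FIRST iteration:
[1]
  A via A→c c: +{c}
  B via B→A: +{c}
  B via B→a C: +{a}
  B via B→b a: +{b}
  C via C→a: +{a}
  C via C→b: +{b}
  S via S→B S: +{a,b,c}
  FIRST[S]={a,b,c}  FIRST[A]={c}  FIRST[B]={a,b,c}  FIRST[C]={a,b}
[2]
  A via A→C: +{a,b}
  FIRST[S]={a,b,c}  FIRST[A]={a,b,c}  FIRST[B]={a,b,c}  FIRST[C]={a,b}
[3] done
  FIRST[S]={a,b,c}  FIRST[A]={a,b,c}  FIRST[B]={a,b,c}  FIRST[C]={a,b}

FIRST(A) = ["a", "b", "c"]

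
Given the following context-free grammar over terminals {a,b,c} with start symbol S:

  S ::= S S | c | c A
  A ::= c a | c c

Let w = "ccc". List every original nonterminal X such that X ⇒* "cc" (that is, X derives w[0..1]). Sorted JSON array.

Convert to CNF:
  S -> S S | T0 A | c
  A -> T0 T0 | T0 T1
  T0 -> c
  T1 -> a

Fill CYK table bottom-up (cells [i..j] with 0 ≤ i ≤ j ≤ 1 only):
  cell(0,0) c: {S,T0}  orig:{S}
  cell(1,1) c: {S,T0}  orig:{S}
  cell(0,1) cc: {A,S}

Original NTs in T[0,1] deriving "cc": ["A", "S"]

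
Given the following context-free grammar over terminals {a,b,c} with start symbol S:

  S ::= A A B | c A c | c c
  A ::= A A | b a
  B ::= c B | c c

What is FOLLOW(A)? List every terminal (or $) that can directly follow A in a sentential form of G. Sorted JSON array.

FIRST iteration:
[1]
  A via A→b a: +{b}
  B via B→c B: +{c}
  S via S→A A B: +{b}
  S via S→c A c: +{c}
  S: {b,c}  A: {b}  B: {c}
[2] (stable)
  S: {b,c}  A: {b}  B: {c}

Compute FOLLOW by fixpoint:
initialize: $ ∈ FOLLOW(S)
pass 1:
  A→A A: FOLLOW(A) ⊇ FIRST(A) = {b}; new: +{b}
  S→A A B: FOLLOW(A) ⊇ FIRST(B) = {c}; new: +{c}
  S→A A B: FOLLOW(B) ⊇ FOLLOW(S) ⊇ {$}; new: +{$}
  FOLLOW(S)={$}  FOLLOW(A)={b,c}  FOLLOW(B)={$}
pass 2: done
  FOLLOW(S)={$}  FOLLOW(A)={b,c}  FOLLOW(B)={$}

FOLLOW(A) = ["b", "c"]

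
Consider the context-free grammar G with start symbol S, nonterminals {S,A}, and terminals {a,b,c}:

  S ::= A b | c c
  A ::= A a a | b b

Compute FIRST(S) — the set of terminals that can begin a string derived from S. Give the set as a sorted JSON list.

FIRST sets, iterate to fixpoint:
iter 1:
  A via A→b b: +{b}
  S via S→A b: +{b}
  S via S→c c: +{c}
  FIRST(S)={b,c}  FIRST(A)={b}
iter 2: done
  FIRST(S)={b,c}  FIRST(A)={b}

FIRST(S) = ["b", "c"]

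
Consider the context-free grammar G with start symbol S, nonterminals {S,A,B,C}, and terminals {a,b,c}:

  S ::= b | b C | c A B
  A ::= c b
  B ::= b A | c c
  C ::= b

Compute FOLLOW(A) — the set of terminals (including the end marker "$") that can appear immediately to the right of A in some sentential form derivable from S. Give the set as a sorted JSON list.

FIRST sets, iterate to fixpoint:
pass 1:
  A via A→c b: +{c}
  B via B→b A: +{b}
  B via B→c c: +{c}
  C via C→b: +{b}
  S via S→b: +{b}
  S via S→c A B: +{c}
  S: {b,c}  A: {c}  B: {b,c}  C: {b}
pass 2: done
  S: {b,c}  A: {c}  B: {b,c}  C: {b}

FOLLOW sets:
initialize: $ ∈ FOLLOW(S)
[1]
  S→b C: FOLLOW(C) ⊇ FOLLOW(S) ⊇ {$}; new: +{$}
  S→c A B: FOLLOW(A) ⊇ FIRST(B) = {b,c}; new: +{b,c}
  S→c A B: FOLLOW(B) ⊇ FOLLOW(S) ⊇ {$}; new: +{$}
  FOLLOW(S)={$}  FOLLOW(A)={b,c}  FOLLOW(B)={$}  FOLLOW(C)={$}
[2]
  B→b A: FOLLOW(A) ⊇ FOLLOW(B) ⊇ {$}; new: +{$}
  FOLLOW(S)={$}  FOLLOW(A)={$,b,c}  FOLLOW(B)={$}  FOLLOW(C)={$}
[3] — fixpoint
  FOLLOW(S)={$}  FOLLOW(A)={$,b,c}  FOLLOW(B)={$}  FOLLOW(C)={$}

FOLLOW(A) = ["$", "b", "c"]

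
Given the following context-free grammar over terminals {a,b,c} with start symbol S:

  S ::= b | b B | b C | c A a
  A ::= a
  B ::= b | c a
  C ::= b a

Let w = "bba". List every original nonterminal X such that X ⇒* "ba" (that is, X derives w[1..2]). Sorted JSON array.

Convert to CNF:
  S -> T0 X3 | T2 B | T2 C | b
  A -> a
  B -> T0 T1 | b
  C -> T2 T1
  T0 -> c
  T1 -> a
  T2 -> b
  X3 -> A T1

CYK fill (cells [i..j] with 1 ≤ i ≤ j ≤ 2 only):
  cell(1,1) b: {B,S,T2}  orig:{B,S}
  cell(2,2) a: {A,T1}  orig:{A}
  cell(1,2) ba: {C}

Original NTs in T[1,2] deriving "ba": ["C"]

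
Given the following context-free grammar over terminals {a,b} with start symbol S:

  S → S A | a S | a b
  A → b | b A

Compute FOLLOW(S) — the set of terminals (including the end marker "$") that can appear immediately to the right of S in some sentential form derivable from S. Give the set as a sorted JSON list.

FIRST sets, iterate to fixpoint:
[1]
  A via A→b: +{b}
  S via S→a S: +{a}
  S: {a}  A: {b}
[2] (no change)
  S: {a}  A: {b}

FOLLOW iteration:
initialize: $ ∈ FOLLOW(S)
iter 1:
  S→S A: FOLLOW(S) ⊇ FIRST(A) = {b}; new: +{b}
  S→S A: FOLLOW(A) ⊇ FOLLOW(S) ⊇ {$,b}; new: +{$,b}
  FOLLOW(S)={$,b}  FOLLOW(A)={$,b}
iter 2: done
  FOLLOW(S)={$,b}  FOLLOW(A)={$,b}

FOLLOW(S) = ["$", "b"]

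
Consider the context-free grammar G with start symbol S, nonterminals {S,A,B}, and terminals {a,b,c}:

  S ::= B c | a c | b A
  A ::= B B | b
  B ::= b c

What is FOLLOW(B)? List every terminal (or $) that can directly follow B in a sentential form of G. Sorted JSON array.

Compute FIRST by fixpoint:
round 1:
  A via A→b: +{b}
  B via B→b c: +{b}
  S via S→B c: +{b}
  S via S→a c: +{a}
  FIRST(S)={a,b}  FIRST(A)={b}  FIRST(B)={b}
round 2: (stable)
  FIRST(S)={a,b}  FIRST(A)={b}  FIRST(B)={b}

FOLLOW iteration:
seed FOLLOW(S) with $
pass 1:
  A→B B: FOLLOW(B) ⊇ FIRST(B) = {b}; new: +{b}
  S→B c: FOLLOW(B) ⊇ FIRST(c) = {c}; new: +{c}
  S→b A: FOLLOW(A) ⊇ FOLLOW(S) ⊇ {$}; new: +{$}
  S: {$}  A: {$}  B: {b,c}
pass 2:
  A→B B: FOLLOW(B) ⊇ FOLLOW(A) ⊇ {$}; new: +{$}
  S: {$}  A: {$}  B: {$,b,c}
pass 3: done
  S: {$}  A: {$}  B: {$,b,c}

FOLLOW(B) = ["$", "b", "c"]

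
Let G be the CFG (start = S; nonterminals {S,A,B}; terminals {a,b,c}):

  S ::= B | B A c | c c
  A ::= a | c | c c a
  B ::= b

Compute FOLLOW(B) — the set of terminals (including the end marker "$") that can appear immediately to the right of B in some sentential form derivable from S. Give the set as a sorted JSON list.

FIRST iteration:
[1]
  A via A→a: +{a}
  A via A→c: +{c}
  B via B→b: +{b}
  S via S→B: +{b}
  S via S→c c: +{c}
  FIRST(S)={b,c}  FIRST(A)={a,c}  FIRST(B)={b}
[2] — fixpoint
  FIRST(S)={b,c}  FIRST(A)={a,c}  FIRST(B)={b}

Compute FOLLOW by fixpoint:
seed FOLLOW(S) with $
[1]
  S→B: FOLLOW(B) ⊇ FOLLOW(S) ⊇ {$}; new: +{$}
  S→B A c: FOLLOW(B) ⊇ FIRST(A) = {a,c}; new: +{a,c}
  S→B A c: FOLLOW(A) ⊇ FIRST(c) = {c}; new: +{c}
  FOLLOW(S)={$}  FOLLOW(A)={c}  FOLLOW(B)={$,a,c}
[2] done
  FOLLOW(S)={$}  FOLLOW(A)={c}  FOLLOW(B)={$,a,c}

FOLLOW(B) = ["$", "a", "c"]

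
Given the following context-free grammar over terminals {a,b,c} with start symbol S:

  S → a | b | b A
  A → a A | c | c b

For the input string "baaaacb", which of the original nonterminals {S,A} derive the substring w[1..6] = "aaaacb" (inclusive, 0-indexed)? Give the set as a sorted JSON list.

Convert to CNF:
  S -> T2 A | a | b
  A -> T0 A | T1 T2 | c
  T0 -> a
  T1 -> c
  T2 -> b

CYK table (by increasing span) (cells [i..j] with 1 ≤ i ≤ j ≤ 6 only):
  T[1,1] 'a' = {S,T0}  orig:{S}
  T[2,2] 'a' = {S,T0}  orig:{S}
  T[3,3] 'a' = {S,T0}  orig:{S}
  T[4,4] 'a' = {S,T0}  orig:{S}
  T[5,5] 'c' = {A,T1}  orig:{A}
  T[6,6] 'b' = {S,T2}  orig:{S}
  T[1,2] 'aa' = ∅
  T[2,3] 'aa' = ∅
  T[3,4] 'aa' = ∅
  T[4,5] 'ac' = {A}
  T[5,6] 'cb' = {A}
  T[1,3] 'aaa' = ∅
  T[2,4] 'aaa' = ∅
  T[3,5] 'aac' = {A}
  T[4,6] 'acb' = {A}
  T[1,4] 'aaaa' = ∅
  T[2,5] 'aaac' = {A}
  T[3,6] 'aacb' = {A}
  T[1,5] 'aaaac' = {A}
  T[2,6] 'aaacb' = {A}
  T[1,6] 'aaaacb' = {A}

Original NTs in T[1,6] deriving "aaaacb": ["A"]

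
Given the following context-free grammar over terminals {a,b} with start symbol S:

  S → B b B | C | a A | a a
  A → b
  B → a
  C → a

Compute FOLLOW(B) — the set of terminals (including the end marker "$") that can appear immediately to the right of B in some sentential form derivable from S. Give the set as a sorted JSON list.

Compute FIRST by fixpoint:
round 1:
  A via A→b: +{b}
  B via B→a: +{a}
  C via C→a: +{a}
  S via S→B b B: +{a}
  FIRST[S]={a}  FIRST[A]={b}  FIRST[B]={a}  FIRST[C]={a}
round 2: — fixpoint
  FIRST[S]={a}  FIRST[A]={b}  FIRST[B]={a}  FIRST[C]={a}

FOLLOW sets:
seed FOLLOW(S) with $
[1]
  S→B b B: FOLLOW(B) ⊇ FIRST(b) = {b}; new: +{b}
  S→B b B: FOLLOW(B) ⊇ FOLLOW(S) ⊇ {$}; new: +{$}
  S→C: FOLLOW(C) ⊇ FOLLOW(S) ⊇ {$}; new: +{$}
  S→a A: FOLLOW(A) ⊇ FOLLOW(S) ⊇ {$}; new: +{$}
  S: {$}  A: {$}  B: {$,b}  C: {$}
[2] (no change)
  S: {$}  A: {$}  B: {$,b}  C: {$}

FOLLOW(B) = ["$", "b"]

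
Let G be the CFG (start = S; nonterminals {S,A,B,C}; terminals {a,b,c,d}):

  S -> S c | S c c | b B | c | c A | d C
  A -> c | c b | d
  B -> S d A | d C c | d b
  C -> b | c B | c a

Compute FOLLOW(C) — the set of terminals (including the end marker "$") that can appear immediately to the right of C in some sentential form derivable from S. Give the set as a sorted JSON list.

FIRST sets, iterate to fixpoint:
pass 1:
  A via A→c: +{c}
  A via A→d: +{d}
  B via B→d C c: +{d}
  C via C→b: +{b}
  C via C→c B: +{c}
  S via S→b B: +{b}
  S via S→c: +{c}
  S via S→d C: +{d}
  FIRST(S)={b,c,d}  FIRST(A)={c,d}  FIRST(B)={d}  FIRST(C)={b,c}
pass 2:
  B via B→S d A: +{b,c}
  FIRST(S)={b,c,d}  FIRST(A)={c,d}  FIRST(B)={b,c,d}  FIRST(C)={b,c}
pass 3: — fixpoint
  FIRST(S)={b,c,d}  FIRST(A)={c,d}  FIRST(B)={b,c,d}  FIRST(C)={b,c}

Compute FOLLOW by fixpoint:
seed FOLLOW(S) with $
iter 1:
  B→S d A: FOLLOW(S) ⊇ FIRST(d) = {d}; new: +{d}
  B→d C c: FOLLOW(C) ⊇ FIRST(c) = {c}; new: +{c}
  C→c B: FOLLOW(B) ⊇ FOLLOW(C) ⊇ {c}; new: +{c}
  S→S c: FOLLOW(S) ⊇ FIRST(c) = {c}; new: +{c}
  S→b B: FOLLOW(B) ⊇ FOLLOW(S) ⊇ {$,c,d}; new: +{$,d}
  S→c A: FOLLOW(A) ⊇ FOLLOW(S) ⊇ {$,c,d}; new: +{$,c,d}
  S→d C: FOLLOW(C) ⊇ FOLLOW(S) ⊇ {$,c,d}; new: +{$,d}
  FOLLOW[S]={$,c,d}  FOLLOW[A]={$,c,d}  FOLLOW[B]={$,c,d}  FOLLOW[C]={$,c,d}
iter 2: done
  FOLLOW[S]={$,c,d}  FOLLOW[A]={$,c,d}  FOLLOW[B]={$,c,d}  FOLLOW[C]={$,c,d}

FOLLOW(C) = ["$", "c", "d"]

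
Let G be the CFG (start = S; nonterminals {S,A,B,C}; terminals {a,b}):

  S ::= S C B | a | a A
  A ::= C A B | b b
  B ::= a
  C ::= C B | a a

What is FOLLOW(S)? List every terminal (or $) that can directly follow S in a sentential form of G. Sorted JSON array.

Compute FIRST by fixpoint:
pass 1:
  A via A→b b: +{b}
  B via B→a: +{a}
  C via C→a a: +{a}
  S via S→a: +{a}
  S: {a}  A: {b}  B: {a}  C: {a}
pass 2:
  A via A→C A B: +{a}
  S: {a}  A: {a,b}  B: {a}  C: {a}
pass 3: — fixpoint
  S: {a}  A: {a,b}  B: {a}  C: {a}

Compute FOLLOW by fixpoint:
FOLLOW(S) := {$}
round 1:
  A→C A B: FOLLOW(C) ⊇ FIRST(A) = {a,b}; new: +{a,b}
  A→C A B: FOLLOW(A) ⊇ FIRST(B) = {a}; new: +{a}
  A→C A B: FOLLOW(B) ⊇ FOLLOW(A) ⊇ {a}; new: +{a}
  C→C B: FOLLOW(B) ⊇ FOLLOW(C) ⊇ {a,b}; new: +{b}
  S→S C B: FOLLOW(S) ⊇ FIRST(C) = {a}; new: +{a}
  S→S C B: FOLLOW(B) ⊇ FOLLOW(S) ⊇ {$,a}; new: +{$}
  S→a A: FOLLOW(A) ⊇ FOLLOW(S) ⊇ {$,a}; new: +{$}
  FOLLOW[S]={$,a}  FOLLOW[A]={$,a}  FOLLOW[B]={$,a,b}  FOLLOW[C]={a,b}
round 2: done
  FOLLOW[S]={$,a}  FOLLOW[A]={$,a}  FOLLOW[B]={$,a,b}  FOLLOW[C]={a,b}

FOLLOW(S) = ["$", "a"]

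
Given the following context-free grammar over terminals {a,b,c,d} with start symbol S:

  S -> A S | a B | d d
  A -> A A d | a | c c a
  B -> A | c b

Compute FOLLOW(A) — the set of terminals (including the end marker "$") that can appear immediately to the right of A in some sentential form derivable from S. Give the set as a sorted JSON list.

Compute FIRST by fixpoint:
iter 1:
  A via A→a: +{a}
  A via A→c c a: +{c}
  B via B→A: +{a,c}
  S via S→A S: +{a,c}
  S via S→d d: +{d}
  FIRST[S]={a,c,d}  FIRST[A]={a,c}  FIRST[B]={a,c}
iter 2: done
  FIRST[S]={a,c,d}  FIRST[A]={a,c}  FIRST[B]={a,c}

FOLLOW iteration:
seed FOLLOW(S) with $
iter 1:
  A→A A d: FOLLOW(A) ⊇ FIRST(A) = {a,c}; new: +{a,c}
  A→A A d: FOLLOW(A) ⊇ FIRST(d) = {d}; new: +{d}
  S→a B: FOLLOW(B) ⊇ FOLLOW(S) ⊇ {$}; new: +{$}
  S: {$}  A: {a,c,d}  B: {$}
iter 2:
  B→A: FOLLOW(A) ⊇ FOLLOW(B) ⊇ {$}; new: +{$}
  S: {$}  A: {$,a,c,d}  B: {$}
iter 3: — fixpoint
  S: {$}  A: {$,a,c,d}  B: {$}

FOLLOW(A) = ["$", "a", "c", "d"]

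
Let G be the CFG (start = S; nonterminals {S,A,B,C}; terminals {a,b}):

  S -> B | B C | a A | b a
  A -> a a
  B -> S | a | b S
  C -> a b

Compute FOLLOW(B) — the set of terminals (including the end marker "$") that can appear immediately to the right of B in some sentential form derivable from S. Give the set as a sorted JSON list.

Compute FIRST by fixpoint:
round 1:
  A via A→a a: +{a}
  B via B→a: +{a}
  B via B→b S: +{b}
  C via C→a b: +{a}
  S via S→B: +{a,b}
  S: {a,b}  A: {a}  B: {a,b}  C: {a}
round 2: (stable)
  S: {a,b}  A: {a}  B: {a,b}  C: {a}

Compute FOLLOW by fixpoint:
FOLLOW(S) := {$}
[1]
  S→B: FOLLOW(B) ⊇ FOLLOW(S) ⊇ {$}; new: +{$}
  S→B C: FOLLOW(B) ⊇ FIRST(C) = {a}; new: +{a}
  S→B C: FOLLOW(C) ⊇ FOLLOW(S) ⊇ {$}; new: +{$}
  S→a A: FOLLOW(A) ⊇ FOLLOW(S) ⊇ {$}; new: +{$}
  S: {$}  A: {$}  B: {$,a}  C: {$}
[2]
  B→S: FOLLOW(S) ⊇ FOLLOW(B) ⊇ {$,a}; new: +{a}
  S→B C: FOLLOW(C) ⊇ FOLLOW(S) ⊇ {$,a}; new: +{a}
  S→a A: FOLLOW(A) ⊇ FOLLOW(S) ⊇ {$,a}; new: +{a}
  S: {$,a}  A: {$,a}  B: {$,a}  C: {$,a}
[3] (stable)
  S: {$,a}  A: {$,a}  B: {$,a}  C: {$,a}

FOLLOW(B) = ["$", "a"]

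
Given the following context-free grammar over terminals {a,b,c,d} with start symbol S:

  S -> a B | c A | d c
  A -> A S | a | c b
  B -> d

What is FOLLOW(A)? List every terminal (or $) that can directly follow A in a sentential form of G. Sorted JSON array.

Compute FIRST by fixpoint:
pass 1:
  A via A→a: +{a}
  A via A→c b: +{c}
  B via B→d: +{d}
  S via S→a B: +{a}
  S via S→c A: +{c}
  S via S→d c: +{d}
  S: {a,c,d}  A: {a,c}  B: {d}
pass 2: — fixpoint
  S: {a,c,d}  A: {a,c}  B: {d}

FOLLOW sets:
seed FOLLOW(S) with $
pass 1:
  A→A S: FOLLOW(A) ⊇ FIRST(S) = {a,c,d}; new: +{a,c,d}
  A→A S: FOLLOW(S) ⊇ FOLLOW(A) ⊇ {a,c,d}; new: +{a,c,d}
  S→a B: FOLLOW(B) ⊇ FOLLOW(S) ⊇ {$,a,c,d}; new: +{$,a,c,d}
  S→c A: FOLLOW(A) ⊇ FOLLOW(S) ⊇ {$,a,c,d}; new: +{$}
  FOLLOW[S]={$,a,c,d}  FOLLOW[A]={$,a,c,d}  FOLLOW[B]={$,a,c,d}
pass 2: — fixpoint
  FOLLOW[S]={$,a,c,d}  FOLLOW[A]={$,a,c,d}  FOLLOW[B]={$,a,c,d}

FOLLOW(A) = ["$", "a", "c", "d"]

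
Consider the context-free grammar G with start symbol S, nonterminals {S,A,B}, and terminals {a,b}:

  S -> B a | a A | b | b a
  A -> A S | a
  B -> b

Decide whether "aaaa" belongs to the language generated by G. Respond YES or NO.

CNF form of G:
  S -> B T0 | T0 A | T1 T0 | b
  A -> A S | a
  B -> b
  T0 -> a
  T1 -> b

CYK table (by increasing span):
  T[0,0] 'a' = {A,T0}  orig:{A}
  T[1,1] 'a' = {A,T0}  orig:{A}
  T[2,2] 'a' = {A,T0}  orig:{A}
  T[3,3] 'a' = {A,T0}  orig:{A}
  T[0,1] 'aa' = {S}
  T[1,2] 'aa' = {S}
  T[2,3] 'aa' = {S}
  T[0,2] 'aaa' = {A}
  T[1,3] 'aaa' = {A}
  T[0,3] 'aaaa' = {S}

S ∈ T[0,3] ⇒ YES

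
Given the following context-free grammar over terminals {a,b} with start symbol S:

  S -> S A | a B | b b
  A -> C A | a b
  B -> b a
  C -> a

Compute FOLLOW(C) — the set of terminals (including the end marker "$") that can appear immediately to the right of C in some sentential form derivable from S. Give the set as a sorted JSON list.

Compute FIRST by fixpoint:
pass 1:
  A via A→a b: +{a}
  B via B→b a: +{b}
  C via C→a: +{a}
  S via S→a B: +{a}
  S via S→b b: +{b}
  FIRST[S]={a,b}  FIRST[A]={a}  FIRST[B]={b}  FIRST[C]={a}
pass 2: (no change)
  FIRST[S]={a,b}  FIRST[A]={a}  FIRST[B]={b}  FIRST[C]={a}

Compute FOLLOW by fixpoint:
FOLLOW(S) := {$}
[1]
  A→C A: FOLLOW(C) ⊇ FIRST(A) = {a}; new: +{a}
  S→S A: FOLLOW(S) ⊇ FIRST(A) = {a}; new: +{a}
  S→S A: FOLLOW(A) ⊇ FOLLOW(S) ⊇ {$,a}; new: +{$,a}
  S→a B: FOLLOW(B) ⊇ FOLLOW(S) ⊇ {$,a}; new: +{$,a}
  FOLLOW[S]={$,a}  FOLLOW[A]={$,a}  FOLLOW[B]={$,a}  FOLLOW[C]={a}
[2] (no change)
  FOLLOW[S]={$,a}  FOLLOW[A]={$,a}  FOLLOW[B]={$,a}  FOLLOW[C]={a}

FOLLOW(C) = ["a"]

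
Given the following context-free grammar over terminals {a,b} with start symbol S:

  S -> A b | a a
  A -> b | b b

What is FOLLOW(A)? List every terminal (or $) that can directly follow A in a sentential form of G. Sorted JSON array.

Compute FIRST by fixpoint:
[1]
  A via A→b: +{b}
  S via S→A b: +{b}
  S via S→a a: +{a}
  S: {a,b}  A: {b}
[2] done
  S: {a,b}  A: {b}

FOLLOW iteration:
seed FOLLOW(S) with $
round 1:
  S→A b: FOLLOW(A) ⊇ FIRST(b) = {b}; new: +{b}
  S: {$}  A: {b}
round 2: (no change)
  S: {$}  A: {b}

FOLLOW(A) = ["b"]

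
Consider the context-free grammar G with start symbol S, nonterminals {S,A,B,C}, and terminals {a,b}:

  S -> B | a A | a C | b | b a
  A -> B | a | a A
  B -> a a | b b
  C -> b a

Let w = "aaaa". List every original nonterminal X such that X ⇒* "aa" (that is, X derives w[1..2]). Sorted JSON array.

Convert to CNF:
  S -> T0 A | T0 C | T0 T0 | T1 T0 | T1 T1 | b
  A -> T0 A | T0 T0 | T1 T1 | a
  B -> T0 T0 | T1 T1
  C -> T1 T0
  T0 -> a
  T1 -> b

CYK table (by increasing span) — only the sub-triangle for w[1..2]:
  [1..1]={A,T0}  "a"  orig:{A}
  [2..2]={A,T0}  "a"  orig:{A}
  [1..2]={A,B,S}  "aa"

Original NTs in T[1,2] deriving "aa": ["A", "B", "S"]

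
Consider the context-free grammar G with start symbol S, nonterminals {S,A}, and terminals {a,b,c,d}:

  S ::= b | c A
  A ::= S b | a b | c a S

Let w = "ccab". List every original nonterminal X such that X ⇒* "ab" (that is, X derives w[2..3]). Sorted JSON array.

CNF form of G:
  S -> T2 A | b
  A -> S T0 | T1 T0 | T2 X3
  T0 -> b
  T1 -> a
  T2 -> c
  X3 -> T1 S

CYK fill (cells [i..j] with 2 ≤ i ≤ j ≤ 3 only):
  T[2,2] 'a' = {T1}  orig:{}
  T[3,3] 'b' = {S,T0}  orig:{S}
  T[2,3] 'ab' = {A,X3}  orig:{A}

Original NTs in T[2,3] deriving "ab": ["A"]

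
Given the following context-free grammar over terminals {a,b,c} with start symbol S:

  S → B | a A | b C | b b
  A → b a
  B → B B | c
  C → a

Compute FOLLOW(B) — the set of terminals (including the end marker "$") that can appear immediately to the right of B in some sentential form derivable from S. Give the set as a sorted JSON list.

Compute FIRST by fixpoint:
iter 1:
  A via A→b a: +{b}
  B via B→c: +{c}
  C via C→a: +{a}
  S via S→B: +{c}
  S via S→a A: +{a}
  S via S→b C: +{b}
  FIRST(S)={a,b,c}  FIRST(A)={b}  FIRST(B)={c}  FIRST(C)={a}
iter 2: (no change)
  FIRST(S)={a,b,c}  FIRST(A)={b}  FIRST(B)={c}  FIRST(C)={a}

FOLLOW iteration:
seed FOLLOW(S) with $
[1]
  B→B B: FOLLOW(B) ⊇ FIRST(B) = {c}; new: +{c}
  S→B: FOLLOW(B) ⊇ FOLLOW(S) ⊇ {$}; new: +{$}
  S→a A: FOLLOW(A) ⊇ FOLLOW(S) ⊇ {$}; new: +{$}
  S→b C: FOLLOW(C) ⊇ FOLLOW(S) ⊇ {$}; new: +{$}
  S: {$}  A: {$}  B: {$,c}  C: {$}
[2] — fixpoint
  S: {$}  A: {$}  B: {$,c}  C: {$}

FOLLOW(B) = ["$", "c"]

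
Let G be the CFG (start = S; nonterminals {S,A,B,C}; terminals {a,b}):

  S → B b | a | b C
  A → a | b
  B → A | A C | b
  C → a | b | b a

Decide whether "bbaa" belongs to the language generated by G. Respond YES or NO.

CNF form of G:
  S -> B T0 | T0 C | a
  A -> a | b
  B -> A C | a | b
  C -> T0 T1 | a | b
  T0 -> b
  T1 -> a

Fill CYK table bottom-up:
  T[0,0] 'b' = {A,B,C,T0}  orig:{A,B,C}
  T[1,1] 'b' = {A,B,C,T0}  orig:{A,B,C}
  T[2,2] 'a' = {A,B,C,S,T1}  orig:{A,B,C,S}
  T[3,3] 'a' = {A,B,C,S,T1}  orig:{A,B,C,S}
  T[0,1] 'bb' = {B,S}
  T[1,2] 'ba' = {B,C,S}
  T[2,3] 'aa' = {B}
  T[0,2] 'bba' = {B,S}
  T[1,3] 'baa' = ∅
  T[0,3] 'bbaa' = ∅

S ∉ T[0,3] ⇒ NO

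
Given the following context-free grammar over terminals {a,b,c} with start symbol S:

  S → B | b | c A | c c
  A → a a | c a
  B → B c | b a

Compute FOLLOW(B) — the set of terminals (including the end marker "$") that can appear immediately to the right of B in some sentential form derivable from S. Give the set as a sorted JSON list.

Compute FIRST by fixpoint:
pass 1:
  A via A→a a: +{a}
  A via A→c a: +{c}
  B via B→b a: +{b}
  S via S→B: +{b}
  S via S→c A: +{c}
  S: {b,c}  A: {a,c}  B: {b}
pass 2: (stable)
  S: {b,c}  A: {a,c}  B: {b}

FOLLOW iteration:
seed FOLLOW(S) with $
pass 1:
  B→B c: FOLLOW(B) ⊇ FIRST(c) = {c}; new: +{c}
  S→B: FOLLOW(B) ⊇ FOLLOW(S) ⊇ {$}; new: +{$}
  S→c A: FOLLOW(A) ⊇ FOLLOW(S) ⊇ {$}; new: +{$}
  FOLLOW(S)={$}  FOLLOW(A)={$}  FOLLOW(B)={$,c}
pass 2: (stable)
  FOLLOW(S)={$}  FOLLOW(A)={$}  FOLLOW(B)={$,c}

FOLLOW(B) = ["$", "c"]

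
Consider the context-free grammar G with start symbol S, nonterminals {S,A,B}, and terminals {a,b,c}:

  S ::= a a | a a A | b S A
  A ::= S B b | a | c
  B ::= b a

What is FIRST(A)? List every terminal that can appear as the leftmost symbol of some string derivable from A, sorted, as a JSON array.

Compute FIRST by fixpoint:
[1]
  A via A→a: +{a}
  A via A→c: +{c}
  B via B→b a: +{b}
  S via S→a a: +{a}
  S via S→b S A: +{b}
  S: {a,b}  A: {a,c}  B: {b}
[2]
  A via A→S B b: +{b}
  S: {a,b}  A: {a,b,c}  B: {b}
[3] — fixpoint
  S: {a,b}  A: {a,b,c}  B: {b}

FIRST(A) = ["a", "b", "c"]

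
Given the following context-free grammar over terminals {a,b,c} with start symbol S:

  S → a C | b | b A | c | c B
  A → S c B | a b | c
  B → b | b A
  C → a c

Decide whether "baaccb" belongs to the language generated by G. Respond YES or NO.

Convert to CNF:
  S -> T0 B | T1 C | T2 A | b | c
  A -> S X3 | T1 T2 | c
  B -> T2 A | b
  C -> T1 T0
  T0 -> c
  T1 -> a
  T2 -> b
  X3 -> T0 B

CYK fill:
  [0..0]={B,S,T2}  "b"  orig:{B,S}
  [1..1]={T1}  "a"  orig:{}
  [2..2]={T1}  "a"  orig:{}
  [3..3]={A,S,T0}  "c"  orig:{A,S}
  [4..4]={A,S,T0}  "c"  orig:{A,S}
  [5..5]={B,S,T2}  "b"  orig:{B,S}
  [0..1]=∅  "ba"
  [1..2]=∅  "aa"
  [2..3]={C}  "ac"
  [3..4]=∅  "cc"
  [4..5]={S,X3}  "cb"  orig:{S}
  [0..2]=∅  "baa"
  [1..3]={S}  "aac"
  [2..4]=∅  "acc"
  [3..5]={A}  "ccb"
  [0..3]=∅  "baac"
  [1..4]=∅  "aacc"
  [2..5]=∅  "accb"
  [0..4]=∅  "baacc"
  [1..5]={A}  "aaccb"
  [0..5]={B,S}  "baaccb"

S ∈ T[0,5] ⇒ YES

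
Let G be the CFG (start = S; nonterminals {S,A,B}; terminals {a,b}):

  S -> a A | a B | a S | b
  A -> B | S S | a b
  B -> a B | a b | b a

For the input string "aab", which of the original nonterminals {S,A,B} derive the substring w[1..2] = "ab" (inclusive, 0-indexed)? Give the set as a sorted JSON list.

Convert to CNF:
  S -> T0 A | T0 B | T0 S | b
  A -> S S | T0 B | T0 T1 | T1 T0
  B -> T0 B | T0 T1 | T1 T0
  T0 -> a
  T1 -> b

Fill CYK table bottom-up (cells [i..j] with 1 ≤ i ≤ j ≤ 2 only):
  T[1,1] 'a' = {T0}  orig:{}
  T[2,2] 'b' = {S,T1}  orig:{S}
  T[1,2] 'ab' = {A,B,S}

Original NTs in T[1,2] deriving "ab": ["A", "B", "S"]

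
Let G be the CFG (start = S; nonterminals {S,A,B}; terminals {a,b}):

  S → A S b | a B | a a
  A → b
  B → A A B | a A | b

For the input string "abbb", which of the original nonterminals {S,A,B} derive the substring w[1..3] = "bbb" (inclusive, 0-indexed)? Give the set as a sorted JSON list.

Convert to CNF:
  S -> A X3 | T0 B | T0 T0
  A -> b
  B -> A X2 | T0 A | b
  T0 -> a
  T1 -> b
  X2 -> A B
  X3 -> S T1

CYK fill (cells [i..j] with 1 ≤ i ≤ j ≤ 3 only):
  T[1,1] 'b' = {A,B,T1}  orig:{A,B}
  T[2,2] 'b' = {A,B,T1}  orig:{A,B}
  T[3,3] 'b' = {A,B,T1}  orig:{A,B}
  T[1,2] 'bb' = {X2}  orig:{}
  T[2,3] 'bb' = {X2}  orig:{}
  T[1,3] 'bbb' = {B}

Original NTs in T[1,3] deriving "bbb": ["B"]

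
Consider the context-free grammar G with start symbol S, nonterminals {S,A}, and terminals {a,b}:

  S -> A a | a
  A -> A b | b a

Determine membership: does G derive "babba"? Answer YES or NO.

Convert to CNF:
  S -> A T1 | a
  A -> A T0 | T0 T1
  T0 -> b
  T1 -> a

CYK table (by increasing span):
  cell(0,0) b: {T0}  orig:{}
  cell(1,1) a: {S,T1}  orig:{S}
  cell(2,2) b: {T0}  orig:{}
  cell(3,3) b: {T0}  orig:{}
  cell(4,4) a: {S,T1}  orig:{S}
  cell(0,1) ba: {A}
  cell(1,2) ab: ∅
  cell(2,3) bb: ∅
  cell(3,4) ba: {A}
  cell(0,2) bab: {A}
  cell(1,3) abb: ∅
  cell(2,4) bba: ∅
  cell(0,3) babb: {A}
  cell(1,4) abba: ∅
  cell(0,4) babba: {S}

S ∈ T[0,4] ⇒ YES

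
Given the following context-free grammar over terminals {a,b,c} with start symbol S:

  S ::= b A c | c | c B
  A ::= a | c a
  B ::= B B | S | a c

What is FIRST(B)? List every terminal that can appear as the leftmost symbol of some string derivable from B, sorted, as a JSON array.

FIRST iteration:
round 1:
  A via A→a: +{a}
  A via A→c a: +{c}
  B via B→a c: +{a}
  S via S→b A c: +{b}
  S via S→c: +{c}
  FIRST(S)={b,c}  FIRST(A)={a,c}  FIRST(B)={a}
round 2:
  B via B→S: +{b,c}
  FIRST(S)={b,c}  FIRST(A)={a,c}  FIRST(B)={a,b,c}
round 3: — fixpoint
  FIRST(S)={b,c}  FIRST(A)={a,c}  FIRST(B)={a,b,c}

FIRST(B) = ["a", "b", "c"]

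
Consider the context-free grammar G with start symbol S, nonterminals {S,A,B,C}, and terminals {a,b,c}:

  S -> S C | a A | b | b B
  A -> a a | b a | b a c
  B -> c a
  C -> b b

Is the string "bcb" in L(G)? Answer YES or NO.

Convert to CNF:
  S -> S C | T0 A | T1 B | b
  A -> T0 T0 | T1 T0 | T1 X3
  B -> T2 T0
  C -> T1 T1
  T0 -> a
  T1 -> b
  T2 -> c
  X3 -> T0 T2

Fill CYK table bottom-up:
  cell(0,0) b: {S,T1}  orig:{S}
  cell(1,1) c: {T2}  orig:{}
  cell(2,2) b: {S,T1}  orig:{S}
  cell(0,1) bc: ∅
  cell(1,2) cb: ∅
  cell(0,2) bcb: ∅

S ∉ T[0,2] ⇒ NO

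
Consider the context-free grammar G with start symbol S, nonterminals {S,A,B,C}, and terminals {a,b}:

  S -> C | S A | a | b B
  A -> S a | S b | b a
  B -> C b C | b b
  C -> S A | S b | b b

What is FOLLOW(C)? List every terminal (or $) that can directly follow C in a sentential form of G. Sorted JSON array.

FIRST iteration:
pass 1:
  A via A→b a: +{b}
  B via B→b b: +{b}
  C via C→b b: +{b}
  S via S→C: +{b}
  S via S→a: +{a}
  FIRST[S]={a,b}  FIRST[A]={b}  FIRST[B]={b}  FIRST[C]={b}
pass 2:
  A via A→S a: +{a}
  C via C→S A: +{a}
  FIRST[S]={a,b}  FIRST[A]={a,b}  FIRST[B]={b}  FIRST[C]={a,b}
pass 3:
  B via B→C b C: +{a}
  FIRST[S]={a,b}  FIRST[A]={a,b}  FIRST[B]={a,b}  FIRST[C]={a,b}
pass 4: (no change)
  FIRST[S]={a,b}  FIRST[A]={a,b}  FIRST[B]={a,b}  FIRST[C]={a,b}

Compute FOLLOW by fixpoint:
initialize: $ ∈ FOLLOW(S)
[1]
  A→S a: FOLLOW(S) ⊇ FIRST(a) = {a}; new: +{a}
  A→S b: FOLLOW(S) ⊇ FIRST(b) = {b}; new: +{b}
  B→C b C: FOLLOW(C) ⊇ FIRST(b) = {b}; new: +{b}
  C→S A: FOLLOW(A) ⊇ FOLLOW(C) ⊇ {b}; new: +{b}
  S→C: FOLLOW(C) ⊇ FOLLOW(S) ⊇ {$,a,b}; new: +{$,a}
  S→S A: FOLLOW(A) ⊇ FOLLOW(S) ⊇ {$,a,b}; new: +{$,a}
  S→b B: FOLLOW(B) ⊇ FOLLOW(S) ⊇ {$,a,b}; new: +{$,a,b}
  FOLLOW[S]={$,a,b}  FOLLOW[A]={$,a,b}  FOLLOW[B]={$,a,b}  FOLLOW[C]={$,a,b}
[2] done
  FOLLOW[S]={$,a,b}  FOLLOW[A]={$,a,b}  FOLLOW[B]={$,a,b}  FOLLOW[C]={$,a,b}

FOLLOW(C) = ["$", "a", "b"]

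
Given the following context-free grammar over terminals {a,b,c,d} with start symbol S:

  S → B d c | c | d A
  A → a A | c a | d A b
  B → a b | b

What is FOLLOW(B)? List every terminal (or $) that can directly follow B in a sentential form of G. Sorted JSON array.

FIRST sets, iterate to fixpoint:
[1]
  A via A→a A: +{a}
  A via A→c a: +{c}
  A via A→d A b: +{d}
  B via B→a b: +{a}
  B via B→b: +{b}
  S via S→B d c: +{a,b}
  S via S→c: +{c}
  S via S→d A: +{d}
  FIRST(S)={a,b,c,d}  FIRST(A)={a,c,d}  FIRST(B)={a,b}
[2] (stable)
  FIRST(S)={a,b,c,d}  FIRST(A)={a,c,d}  FIRST(B)={a,b}

FOLLOW iteration:
initialize: $ ∈ FOLLOW(S)
iter 1:
  A→d A b: FOLLOW(A) ⊇ FIRST(b) = {b}; new: +{b}
  S→B d c: FOLLOW(B) ⊇ FIRST(d) = {d}; new: +{d}
  S→d A: FOLLOW(A) ⊇ FOLLOW(S) ⊇ {$}; new: +{$}
  S: {$}  A: {$,b}  B: {d}
iter 2: (no change)
  S: {$}  A: {$,b}  B: {d}

FOLLOW(B) = ["d"]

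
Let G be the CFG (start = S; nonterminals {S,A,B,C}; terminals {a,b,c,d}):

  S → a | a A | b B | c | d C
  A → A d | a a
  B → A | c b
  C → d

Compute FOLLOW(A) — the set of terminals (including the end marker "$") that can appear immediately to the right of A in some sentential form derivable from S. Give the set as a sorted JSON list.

Compute FIRST by fixpoint:
[1]
  A via A→a a: +{a}
  B via B→A: +{a}
  B via B→c b: +{c}
  C via C→d: +{d}
  S via S→a: +{a}
  S via S→b B: +{b}
  S via S→c: +{c}
  S via S→d C: +{d}
  FIRST(S)={a,b,c,d}  FIRST(A)={a}  FIRST(B)={a,c}  FIRST(C)={d}
[2] — fixpoint
  FIRST(S)={a,b,c,d}  FIRST(A)={a}  FIRST(B)={a,c}  FIRST(C)={d}

Compute FOLLOW by fixpoint:
seed FOLLOW(S) with $
round 1:
  A→A d: FOLLOW(A) ⊇ FIRST(d) = {d}; new: +{d}
  S→a A: FOLLOW(A) ⊇ FOLLOW(S) ⊇ {$}; new: +{$}
  S→b B: FOLLOW(B) ⊇ FOLLOW(S) ⊇ {$}; new: +{$}
  S→d C: FOLLOW(C) ⊇ FOLLOW(S) ⊇ {$}; new: +{$}
  FOLLOW[S]={$}  FOLLOW[A]={$,d}  FOLLOW[B]={$}  FOLLOW[C]={$}
round 2: (stable)
  FOLLOW[S]={$}  FOLLOW[A]={$,d}  FOLLOW[B]={$}  FOLLOW[C]={$}

FOLLOW(A) = ["$", "d"]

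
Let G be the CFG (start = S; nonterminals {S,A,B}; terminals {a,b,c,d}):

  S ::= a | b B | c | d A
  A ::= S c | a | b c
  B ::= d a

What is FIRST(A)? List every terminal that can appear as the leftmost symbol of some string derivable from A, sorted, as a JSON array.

FIRST sets, iterate to fixpoint:
[1]
  A via A→a: +{a}
  A via A→b c: +{b}
  B via B→d a: +{d}
  S via S→a: +{a}
  S via S→b B: +{b}
  S via S→c: +{c}
  S via S→d A: +{d}
  FIRST(S)={a,b,c,d}  FIRST(A)={a,b}  FIRST(B)={d}
[2]
  A via A→S c: +{c,d}
  FIRST(S)={a,b,c,d}  FIRST(A)={a,b,c,d}  FIRST(B)={d}
[3] — fixpoint
  FIRST(S)={a,b,c,d}  FIRST(A)={a,b,c,d}  FIRST(B)={d}

FIRST(A) = ["a", "b", "c", "d"]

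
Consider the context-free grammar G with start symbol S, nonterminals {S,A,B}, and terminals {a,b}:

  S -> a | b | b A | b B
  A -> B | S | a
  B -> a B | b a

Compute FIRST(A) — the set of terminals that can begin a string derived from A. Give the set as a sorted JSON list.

FIRST sets, iterate to fixpoint:
iter 1:
  A via A→a: +{a}
  B via B→a B: +{a}
  B via B→b a: +{b}
  S via S→a: +{a}
  S via S→b: +{b}
  FIRST(S)={a,b}  FIRST(A)={a}  FIRST(B)={a,b}
iter 2:
  A via A→B: +{b}
  FIRST(S)={a,b}  FIRST(A)={a,b}  FIRST(B)={a,b}
iter 3: done
  FIRST(S)={a,b}  FIRST(A)={a,b}  FIRST(B)={a,b}

FIRST(A) = ["a", "b"]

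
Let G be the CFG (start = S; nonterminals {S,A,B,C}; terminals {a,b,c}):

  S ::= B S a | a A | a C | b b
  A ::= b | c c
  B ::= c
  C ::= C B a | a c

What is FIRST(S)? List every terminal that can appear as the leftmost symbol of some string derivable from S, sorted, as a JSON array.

FIRST sets, iterate to fixpoint:
pass 1:
  A via A→b: +{b}
  A via A→c c: +{c}
  B via B→c: +{c}
  C via C→a c: +{a}
  S via S→B S a: +{c}
  S via S→a A: +{a}
  S via S→b b: +{b}
  FIRST(S)={a,b,c}  FIRST(A)={b,c}  FIRST(B)={c}  FIRST(C)={a}
pass 2: (no change)
  FIRST(S)={a,b,c}  FIRST(A)={b,c}  FIRST(B)={c}  FIRST(C)={a}

FIRST(S) = ["a", "b", "c"]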